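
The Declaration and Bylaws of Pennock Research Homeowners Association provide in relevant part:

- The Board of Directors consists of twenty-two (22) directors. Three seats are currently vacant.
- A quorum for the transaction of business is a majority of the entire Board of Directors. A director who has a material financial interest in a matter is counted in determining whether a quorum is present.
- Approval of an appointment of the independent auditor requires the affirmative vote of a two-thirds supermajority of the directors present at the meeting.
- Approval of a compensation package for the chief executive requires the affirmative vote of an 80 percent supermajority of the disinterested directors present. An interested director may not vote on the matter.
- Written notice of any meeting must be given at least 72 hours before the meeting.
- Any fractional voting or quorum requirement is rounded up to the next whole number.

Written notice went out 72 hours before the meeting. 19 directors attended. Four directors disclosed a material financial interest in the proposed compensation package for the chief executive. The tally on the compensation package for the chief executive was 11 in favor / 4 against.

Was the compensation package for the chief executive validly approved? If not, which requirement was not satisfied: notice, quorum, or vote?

Notice: 72 hours given; 72 required (72 ≥ 72). Satisfied.
Quorum: 19 present (interested directors count toward quorum); quorum is 12. Satisfied.
Vote: the compensation package for the chief executive requires four-fifths of the disinterested directors present (19 − 4 = 15). 4/5 of 15 = 12, so 12 affirmative votes are needed; 11 voted in favor. Not satisfied.

Invalid — vote requirement not satisfied.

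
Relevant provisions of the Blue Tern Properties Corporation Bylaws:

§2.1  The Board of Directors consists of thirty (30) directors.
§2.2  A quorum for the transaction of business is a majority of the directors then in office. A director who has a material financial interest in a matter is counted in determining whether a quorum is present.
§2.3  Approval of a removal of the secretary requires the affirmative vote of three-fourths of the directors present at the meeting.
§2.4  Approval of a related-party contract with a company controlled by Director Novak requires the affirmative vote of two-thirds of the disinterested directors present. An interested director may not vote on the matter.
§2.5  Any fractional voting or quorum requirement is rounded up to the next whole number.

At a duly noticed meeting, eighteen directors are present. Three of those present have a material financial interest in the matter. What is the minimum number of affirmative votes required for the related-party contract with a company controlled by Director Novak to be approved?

The related-party contract with a company controlled by Director Novak requires two-thirds of the disinterested directors present (18 − 3 = 15).
2/3 of 15 = 10.

10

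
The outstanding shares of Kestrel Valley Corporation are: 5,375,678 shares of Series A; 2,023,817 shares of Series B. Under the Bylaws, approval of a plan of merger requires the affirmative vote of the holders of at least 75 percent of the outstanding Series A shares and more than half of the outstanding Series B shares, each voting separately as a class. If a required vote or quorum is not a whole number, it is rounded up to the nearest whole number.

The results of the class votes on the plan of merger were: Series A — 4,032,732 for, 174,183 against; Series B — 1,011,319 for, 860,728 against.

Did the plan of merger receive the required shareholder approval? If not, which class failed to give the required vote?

Not approved — the Series B shares did not give the required vote.

Series A: 3/4 of 5375678 = 4031758.50, rounded up to 4031759; 4,031,759 required, 4,032,732 in favor — approved.
Series B: a majority of 2023817 is 1011909; 1,011,909 required, 1,011,319 in favor — not approved.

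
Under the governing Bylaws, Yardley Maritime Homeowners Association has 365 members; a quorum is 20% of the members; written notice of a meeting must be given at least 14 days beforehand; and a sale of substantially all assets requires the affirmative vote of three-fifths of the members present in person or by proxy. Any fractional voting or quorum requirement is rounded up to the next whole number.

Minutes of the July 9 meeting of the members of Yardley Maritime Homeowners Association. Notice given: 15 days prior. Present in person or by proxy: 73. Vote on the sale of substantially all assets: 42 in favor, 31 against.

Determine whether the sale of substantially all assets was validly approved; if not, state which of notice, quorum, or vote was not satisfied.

Notice: 15 days given; 14 required. Satisfied.
Quorum: 20% of 365 = 73; 73 present. Satisfied.
Vote: requires three-fifths of those present (73); 3/5 of 73 = 43.80, rounded up to 44, so 44 needed; 42 in favor. Not satisfied.

Invalid — vote requirement not satisfied.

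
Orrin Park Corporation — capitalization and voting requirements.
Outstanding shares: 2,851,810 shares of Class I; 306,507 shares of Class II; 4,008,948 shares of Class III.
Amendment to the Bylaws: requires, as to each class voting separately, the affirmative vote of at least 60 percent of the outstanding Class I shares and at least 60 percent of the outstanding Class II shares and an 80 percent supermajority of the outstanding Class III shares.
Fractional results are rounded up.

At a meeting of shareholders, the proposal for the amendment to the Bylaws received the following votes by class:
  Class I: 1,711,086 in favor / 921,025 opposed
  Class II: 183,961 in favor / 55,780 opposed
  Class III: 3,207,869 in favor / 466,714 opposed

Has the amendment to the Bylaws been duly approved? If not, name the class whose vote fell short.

Class I: 3/5 of 2851810 = 1711086; 1,711,086 required, 1,711,086 in favor — approved.
Class II: 3/5 of 306507 = 183904.20, rounded up to 183905; 183,905 required, 183,961 in favor — approved.
Class III: 4/5 of 4008948 = 3207158.40, rounded up to 3207159; 3,207,159 required, 3,207,869 in favor — approved.

Approved — every class gave the required vote.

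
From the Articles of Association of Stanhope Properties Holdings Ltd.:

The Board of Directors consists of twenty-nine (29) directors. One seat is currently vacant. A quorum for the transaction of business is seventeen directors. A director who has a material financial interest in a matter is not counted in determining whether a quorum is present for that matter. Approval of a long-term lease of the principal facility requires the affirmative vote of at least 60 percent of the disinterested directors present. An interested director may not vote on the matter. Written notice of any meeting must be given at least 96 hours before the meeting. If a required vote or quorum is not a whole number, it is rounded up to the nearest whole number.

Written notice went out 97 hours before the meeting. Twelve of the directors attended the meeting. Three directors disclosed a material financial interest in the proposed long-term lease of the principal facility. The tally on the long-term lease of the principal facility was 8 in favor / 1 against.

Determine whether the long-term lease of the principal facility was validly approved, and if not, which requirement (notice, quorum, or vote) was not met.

Invalid — quorum requirement not satisfied.

Notice: 97 hours given; 96 required (97 ≥ 96). Satisfied.
Quorum: 12 present, but the 3 interested directors do not count, leaving 9. Quorum is 17. Not satisfied.
Vote: the long-term lease of the principal facility requires three-fifths of the disinterested directors present (12 − 3 = 9). 3/5 of 9 = 5.40, rounded up to 6, so 6 affirmative votes are needed; 8 voted in favor. Satisfied. (Moot — without a quorum no business can be validly transacted.)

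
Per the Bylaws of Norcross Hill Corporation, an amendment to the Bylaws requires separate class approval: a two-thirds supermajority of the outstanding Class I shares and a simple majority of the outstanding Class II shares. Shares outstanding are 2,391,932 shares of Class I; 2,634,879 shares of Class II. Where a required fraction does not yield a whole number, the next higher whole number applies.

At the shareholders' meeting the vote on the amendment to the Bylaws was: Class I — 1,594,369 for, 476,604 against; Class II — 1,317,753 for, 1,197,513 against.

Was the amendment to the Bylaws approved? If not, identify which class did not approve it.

Class I: 2/3 of 2391932 = 1594621.33, rounded up to 1594622; 1,594,622 required, 1,594,369 in favor — not approved.
Class II: a majority of 2634879 is 1317440; 1,317,440 required, 1,317,753 in favor — approved.

Not approved — the Class I shares did not give the required vote.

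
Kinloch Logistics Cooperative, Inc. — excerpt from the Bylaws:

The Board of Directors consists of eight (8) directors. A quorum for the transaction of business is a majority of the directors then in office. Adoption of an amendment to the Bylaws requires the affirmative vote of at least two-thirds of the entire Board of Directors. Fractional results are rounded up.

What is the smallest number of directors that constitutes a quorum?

A majority of 8 is 5.

5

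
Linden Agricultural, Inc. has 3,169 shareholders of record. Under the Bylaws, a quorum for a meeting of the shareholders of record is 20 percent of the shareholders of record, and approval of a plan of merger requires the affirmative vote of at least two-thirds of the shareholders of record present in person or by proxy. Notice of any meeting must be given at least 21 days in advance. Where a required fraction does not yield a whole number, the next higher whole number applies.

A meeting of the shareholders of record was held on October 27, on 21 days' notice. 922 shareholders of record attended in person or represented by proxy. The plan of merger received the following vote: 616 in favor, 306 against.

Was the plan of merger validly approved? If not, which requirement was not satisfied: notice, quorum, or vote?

Valid — all requirements satisfied.

Notice: 21 days given; 21 required. Satisfied.
Quorum: 20% of 3,169 = 633.80, rounded up to 634; 922 present. Satisfied.
Vote: requires two-thirds of those present (922); 2/3 of 922 = 614.67, rounded up to 615, so 615 needed; 616 in favor. Satisfied.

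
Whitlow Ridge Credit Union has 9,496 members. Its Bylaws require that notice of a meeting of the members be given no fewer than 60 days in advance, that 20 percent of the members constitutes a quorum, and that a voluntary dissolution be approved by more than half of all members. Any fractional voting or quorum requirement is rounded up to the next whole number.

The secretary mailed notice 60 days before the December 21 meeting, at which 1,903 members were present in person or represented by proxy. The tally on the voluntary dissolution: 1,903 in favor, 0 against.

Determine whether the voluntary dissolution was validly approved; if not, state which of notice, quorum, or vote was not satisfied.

Invalid — vote requirement not satisfied.

Notice: 60 days given; 60 required. Satisfied.
Quorum: 20% of 9,496 = 1,899.20, rounded up to 1,900; 1,903 present. Satisfied.
Vote: requires a majority of all members (9,496); a majority of 9496 is 4749, so 4,749 needed; 1,903 in favor. Not satisfied.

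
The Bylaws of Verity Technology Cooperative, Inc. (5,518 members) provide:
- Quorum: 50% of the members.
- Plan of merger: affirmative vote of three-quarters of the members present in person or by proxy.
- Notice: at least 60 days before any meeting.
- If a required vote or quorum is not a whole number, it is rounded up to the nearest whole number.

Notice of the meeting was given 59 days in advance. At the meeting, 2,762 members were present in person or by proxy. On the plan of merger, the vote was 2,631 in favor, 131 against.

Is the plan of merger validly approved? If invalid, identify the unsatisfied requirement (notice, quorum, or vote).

Notice: 59 days given; 60 required. Not satisfied.
Quorum: 50% of 5,518 = 2,759; 2,762 present. Satisfied.
Vote: requires three-fourths of those present (2,762); 3/4 of 2762 = 2071.50, rounded up to 2072, so 2,072 needed; 2,631 in favor. Satisfied.

Invalid — notice requirement not satisfied.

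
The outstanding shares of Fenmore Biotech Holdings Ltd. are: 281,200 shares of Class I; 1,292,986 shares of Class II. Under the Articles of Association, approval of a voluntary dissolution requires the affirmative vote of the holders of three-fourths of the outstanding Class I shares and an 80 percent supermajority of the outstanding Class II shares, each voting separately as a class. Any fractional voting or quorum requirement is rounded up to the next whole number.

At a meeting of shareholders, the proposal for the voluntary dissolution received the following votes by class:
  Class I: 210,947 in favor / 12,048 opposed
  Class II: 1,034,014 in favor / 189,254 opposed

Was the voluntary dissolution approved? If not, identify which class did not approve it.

Not approved — the Class II shares did not give the required vote.

Class I: 3/4 of 281200 = 210900; 210,900 required, 210,947 in favor — approved.
Class II: 4/5 of 1292986 = 1034388.80, rounded up to 1034389; 1,034,389 required, 1,034,014 in favor — not approved.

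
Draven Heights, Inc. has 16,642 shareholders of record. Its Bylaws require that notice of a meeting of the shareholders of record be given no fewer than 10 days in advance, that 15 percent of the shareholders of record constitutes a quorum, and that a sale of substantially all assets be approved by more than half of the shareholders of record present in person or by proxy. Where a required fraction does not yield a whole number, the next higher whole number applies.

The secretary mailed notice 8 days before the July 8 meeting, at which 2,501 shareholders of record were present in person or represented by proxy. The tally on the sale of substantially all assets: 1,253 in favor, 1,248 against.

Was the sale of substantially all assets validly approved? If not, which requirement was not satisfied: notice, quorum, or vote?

Invalid — notice requirement not satisfied.

Notice: 8 days given; 10 required. Not satisfied.
Quorum: 15% of 16,642 = 2,496.30, rounded up to 2,497; 2,501 present. Satisfied.
Vote: requires a majority of those present (2,501); a majority of 2501 is 1251, so 1,251 needed; 1,253 in favor. Satisfied.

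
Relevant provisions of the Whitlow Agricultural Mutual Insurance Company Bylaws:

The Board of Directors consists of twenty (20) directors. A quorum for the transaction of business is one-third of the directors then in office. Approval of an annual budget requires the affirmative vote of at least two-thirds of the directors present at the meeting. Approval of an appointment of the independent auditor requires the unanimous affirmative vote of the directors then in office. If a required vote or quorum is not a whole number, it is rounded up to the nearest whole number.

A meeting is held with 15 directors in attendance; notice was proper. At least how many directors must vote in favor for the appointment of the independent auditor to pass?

20

The appointment of the independent auditor requires the unanimous vote of the directors then in office (20).
Unanimous means all 20.
(Only 15 can vote, so the appointment of the independent auditor cannot pass at this meeting, but the required vote is still 20.)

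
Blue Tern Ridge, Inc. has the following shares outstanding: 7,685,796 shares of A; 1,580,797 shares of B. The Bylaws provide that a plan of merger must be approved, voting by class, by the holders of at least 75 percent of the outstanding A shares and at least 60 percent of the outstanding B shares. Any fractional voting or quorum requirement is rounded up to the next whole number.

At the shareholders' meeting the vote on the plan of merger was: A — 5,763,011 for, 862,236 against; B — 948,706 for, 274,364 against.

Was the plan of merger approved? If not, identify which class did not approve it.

Not approved — the A shares did not give the required vote.

A: 3/4 of 7685796 = 5764347; 5,764,347 required, 5,763,011 in favor — not approved.
B: 3/5 of 1580797 = 948478.20, rounded up to 948479; 948,479 required, 948,706 in favor — approved.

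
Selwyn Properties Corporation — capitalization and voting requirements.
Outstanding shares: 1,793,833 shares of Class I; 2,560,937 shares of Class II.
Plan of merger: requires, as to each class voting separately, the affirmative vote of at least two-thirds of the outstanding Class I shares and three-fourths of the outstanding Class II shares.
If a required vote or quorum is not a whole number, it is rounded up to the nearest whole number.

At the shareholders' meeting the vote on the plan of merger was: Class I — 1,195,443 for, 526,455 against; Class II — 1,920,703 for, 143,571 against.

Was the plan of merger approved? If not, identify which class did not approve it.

Class I: 2/3 of 1793833 = 1195888.67, rounded up to 1195889; 1,195,889 required, 1,195,443 in favor — not approved.
Class II: 3/4 of 2560937 = 1920702.75, rounded up to 1920703; 1,920,703 required, 1,920,703 in favor — approved.

Not approved — the Class I shares did not give the required vote.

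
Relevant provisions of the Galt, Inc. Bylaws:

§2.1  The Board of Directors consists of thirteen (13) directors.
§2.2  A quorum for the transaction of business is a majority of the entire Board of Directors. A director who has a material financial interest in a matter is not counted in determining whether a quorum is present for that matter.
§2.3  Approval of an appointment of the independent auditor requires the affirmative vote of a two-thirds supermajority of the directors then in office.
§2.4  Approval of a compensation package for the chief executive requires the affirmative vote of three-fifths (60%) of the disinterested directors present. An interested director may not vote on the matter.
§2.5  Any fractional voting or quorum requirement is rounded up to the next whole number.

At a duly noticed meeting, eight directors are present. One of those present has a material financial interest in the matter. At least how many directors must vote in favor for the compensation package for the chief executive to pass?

The compensation package for the chief executive requires three-fifths of the disinterested directors present (8 − 1 = 7).
3/5 of 7 = 4.20, rounded up to 5.

5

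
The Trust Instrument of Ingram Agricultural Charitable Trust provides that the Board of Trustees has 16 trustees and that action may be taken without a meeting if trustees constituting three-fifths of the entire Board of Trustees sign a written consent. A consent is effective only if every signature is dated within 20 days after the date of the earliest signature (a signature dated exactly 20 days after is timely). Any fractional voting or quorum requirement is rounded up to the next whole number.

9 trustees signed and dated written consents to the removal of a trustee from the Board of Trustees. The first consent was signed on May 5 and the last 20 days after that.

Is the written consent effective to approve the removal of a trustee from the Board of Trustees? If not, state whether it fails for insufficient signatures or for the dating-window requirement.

Signatures required: three-fifths of 16 — 3/5 of 16 = 9.60, rounded up to 10, so 10 needed; 9 signed. Insufficient.
Dating window: the latest signature is 20 days after the earliest; the limit is 20 days. Within the window.

Not effective — insufficient signatures.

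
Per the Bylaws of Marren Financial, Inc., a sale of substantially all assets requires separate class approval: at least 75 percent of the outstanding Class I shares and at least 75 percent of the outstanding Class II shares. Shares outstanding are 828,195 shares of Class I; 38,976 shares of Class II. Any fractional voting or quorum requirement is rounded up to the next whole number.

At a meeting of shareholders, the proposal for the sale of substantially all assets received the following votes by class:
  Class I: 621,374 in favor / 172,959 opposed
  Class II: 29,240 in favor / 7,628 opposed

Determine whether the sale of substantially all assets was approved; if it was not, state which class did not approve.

Class I: 3/4 of 828195 = 621146.25, rounded up to 621147; 621,147 required, 621,374 in favor — approved.
Class II: 3/4 of 38976 = 29232; 29,232 required, 29,240 in favor — approved.

Approved — every class gave the required vote.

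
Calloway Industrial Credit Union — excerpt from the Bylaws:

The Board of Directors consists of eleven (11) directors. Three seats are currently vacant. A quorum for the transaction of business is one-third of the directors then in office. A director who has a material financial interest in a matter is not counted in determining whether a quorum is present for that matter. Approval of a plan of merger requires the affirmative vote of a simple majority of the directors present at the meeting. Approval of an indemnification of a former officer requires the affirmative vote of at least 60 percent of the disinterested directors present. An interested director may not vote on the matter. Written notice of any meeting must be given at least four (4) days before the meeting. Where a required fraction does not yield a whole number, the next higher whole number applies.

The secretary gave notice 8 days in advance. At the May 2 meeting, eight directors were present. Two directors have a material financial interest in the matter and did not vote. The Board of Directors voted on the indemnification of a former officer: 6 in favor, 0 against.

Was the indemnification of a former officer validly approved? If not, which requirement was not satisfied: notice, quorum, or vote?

Notice: 8 days given; 4 required (8 ≥ 4). Satisfied.
Quorum: 8 present, but the 2 interested directors do not count, leaving 6. Quorum is 3. Satisfied.
Vote: the indemnification of a former officer requires three-fifths of the disinterested directors present (8 − 2 = 6). 3/5 of 6 = 3.60, rounded up to 4, so 4 affirmative votes are needed; 6 voted in favor. Satisfied.

Valid — all requirements satisfied.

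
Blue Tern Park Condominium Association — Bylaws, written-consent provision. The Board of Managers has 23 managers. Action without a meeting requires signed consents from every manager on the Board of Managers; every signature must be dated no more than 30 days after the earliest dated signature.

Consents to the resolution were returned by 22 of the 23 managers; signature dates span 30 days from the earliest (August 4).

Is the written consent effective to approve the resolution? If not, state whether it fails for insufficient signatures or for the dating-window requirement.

Not effective — insufficient signatures.

Signatures required: the unanimous vote of 23 — unanimous means all 23, so 23 needed; 22 signed. Insufficient.
Dating window: the latest signature is 30 days after the earliest; the limit is 30 days. Within the window.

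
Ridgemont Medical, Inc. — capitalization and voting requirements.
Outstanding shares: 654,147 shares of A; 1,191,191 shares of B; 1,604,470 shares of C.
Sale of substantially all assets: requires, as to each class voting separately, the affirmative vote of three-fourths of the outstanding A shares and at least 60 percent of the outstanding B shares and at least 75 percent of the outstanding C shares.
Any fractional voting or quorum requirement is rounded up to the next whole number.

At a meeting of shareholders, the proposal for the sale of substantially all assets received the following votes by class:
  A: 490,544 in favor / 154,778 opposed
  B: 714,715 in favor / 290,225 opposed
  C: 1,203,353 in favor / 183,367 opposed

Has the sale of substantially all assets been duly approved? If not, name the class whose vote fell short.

Not approved — the A shares did not give the required vote.

A: 3/4 of 654147 = 490610.25, rounded up to 490611; 490,611 required, 490,544 in favor — not approved.
B: 3/5 of 1191191 = 714714.60, rounded up to 714715; 714,715 required, 714,715 in favor — approved.
C: 3/4 of 1604470 = 1203352.50, rounded up to 1203353; 1,203,353 required, 1,203,353 in favor — approved.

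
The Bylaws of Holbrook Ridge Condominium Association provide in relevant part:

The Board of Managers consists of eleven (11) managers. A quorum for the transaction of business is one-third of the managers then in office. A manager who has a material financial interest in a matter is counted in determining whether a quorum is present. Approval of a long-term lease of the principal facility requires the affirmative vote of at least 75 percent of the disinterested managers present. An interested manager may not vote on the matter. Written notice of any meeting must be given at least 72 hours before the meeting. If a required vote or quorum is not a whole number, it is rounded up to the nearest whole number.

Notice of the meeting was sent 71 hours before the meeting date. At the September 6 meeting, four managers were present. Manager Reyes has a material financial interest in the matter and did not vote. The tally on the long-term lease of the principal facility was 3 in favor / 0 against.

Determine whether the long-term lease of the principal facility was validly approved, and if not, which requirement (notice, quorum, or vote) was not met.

Notice: 71 hours given; 72 required (71 < 72). Not satisfied.
Quorum: 4 present (interested managers count toward quorum); quorum is 4. Satisfied.
Vote: the long-term lease of the principal facility requires three-fourths of the disinterested managers present (4 − 1 = 3). 3/4 of 3 = 2.25, rounded up to 3, so 3 affirmative votes are needed; 3 voted in favor. Satisfied.

Invalid — notice requirement not satisfied.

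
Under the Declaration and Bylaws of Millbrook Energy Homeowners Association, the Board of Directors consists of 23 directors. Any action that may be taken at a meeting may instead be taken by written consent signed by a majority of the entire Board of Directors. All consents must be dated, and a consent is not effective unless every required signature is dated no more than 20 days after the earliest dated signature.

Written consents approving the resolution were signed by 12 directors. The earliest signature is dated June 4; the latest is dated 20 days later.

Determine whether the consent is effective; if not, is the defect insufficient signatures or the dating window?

Effective — both the signature and dating-window requirements are satisfied.

Signatures required: a majority of 23 — a majority of 23 is 12, so 12 needed; 12 signed. Sufficient.
Dating window: the latest signature is 20 days after the earliest; the limit is 20 days. Within the window.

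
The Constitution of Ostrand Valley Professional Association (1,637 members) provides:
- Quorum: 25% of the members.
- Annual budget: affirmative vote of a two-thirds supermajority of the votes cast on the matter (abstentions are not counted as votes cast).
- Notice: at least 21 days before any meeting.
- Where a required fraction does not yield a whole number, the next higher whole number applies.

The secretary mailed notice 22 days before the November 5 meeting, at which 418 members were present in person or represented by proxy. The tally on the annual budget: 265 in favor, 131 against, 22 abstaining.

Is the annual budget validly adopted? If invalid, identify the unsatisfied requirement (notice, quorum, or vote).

Valid — all requirements satisfied.

Notice: 22 days given; 21 required. Satisfied.
Quorum: 25% of 1,637 = 409.25, rounded up to 410; 418 present. Satisfied.
Vote: requires two-thirds of the votes cast (418 − 22 abstaining = 396); 2/3 of 396 = 264, so 264 needed; 265 in favor. Satisfied.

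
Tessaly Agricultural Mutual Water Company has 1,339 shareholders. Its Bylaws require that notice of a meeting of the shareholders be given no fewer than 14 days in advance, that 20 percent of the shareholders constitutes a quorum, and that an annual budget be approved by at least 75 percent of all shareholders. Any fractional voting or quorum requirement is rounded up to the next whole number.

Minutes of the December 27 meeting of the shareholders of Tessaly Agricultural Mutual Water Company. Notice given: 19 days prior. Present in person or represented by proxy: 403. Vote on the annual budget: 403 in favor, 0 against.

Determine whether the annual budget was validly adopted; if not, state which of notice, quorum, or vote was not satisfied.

Notice: 19 days given; 14 required. Satisfied.
Quorum: 20% of 1,339 = 267.80, rounded up to 268; 403 present. Satisfied.
Vote: requires three-fourths of all shareholders (1,339); 3/4 of 1339 = 1004.25, rounded up to 1005, so 1,005 needed; 403 in favor. Not satisfied.

Invalid — vote requirement not satisfied.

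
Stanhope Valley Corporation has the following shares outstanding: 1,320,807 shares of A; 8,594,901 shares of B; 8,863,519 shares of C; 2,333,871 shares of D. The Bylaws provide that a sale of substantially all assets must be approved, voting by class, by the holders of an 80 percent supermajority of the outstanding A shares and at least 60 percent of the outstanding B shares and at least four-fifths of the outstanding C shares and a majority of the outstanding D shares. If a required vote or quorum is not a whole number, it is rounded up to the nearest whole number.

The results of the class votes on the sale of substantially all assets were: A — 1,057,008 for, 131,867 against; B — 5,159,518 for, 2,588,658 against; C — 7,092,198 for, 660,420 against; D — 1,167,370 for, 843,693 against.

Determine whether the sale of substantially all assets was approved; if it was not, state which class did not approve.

A: 4/5 of 1320807 = 1056645.60, rounded up to 1056646; 1,056,646 required, 1,057,008 in favor — approved.
B: 3/5 of 8594901 = 5156940.60, rounded up to 5156941; 5,156,941 required, 5,159,518 in favor — approved.
C: 4/5 of 8863519 = 7090815.20, rounded up to 7090816; 7,090,816 required, 7,092,198 in favor — approved.
D: a majority of 2333871 is 1166936; 1,166,936 required, 1,167,370 in favor — approved.

Approved — every class gave the required vote.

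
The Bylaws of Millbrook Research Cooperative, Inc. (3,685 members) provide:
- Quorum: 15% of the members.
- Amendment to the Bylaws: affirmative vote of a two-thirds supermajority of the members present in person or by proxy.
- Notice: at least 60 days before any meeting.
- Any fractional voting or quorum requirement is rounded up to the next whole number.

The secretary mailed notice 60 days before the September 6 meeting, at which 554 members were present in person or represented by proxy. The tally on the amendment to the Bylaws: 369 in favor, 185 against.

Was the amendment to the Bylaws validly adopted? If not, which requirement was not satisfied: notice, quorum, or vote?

Notice: 60 days given; 60 required. Satisfied.
Quorum: 15% of 3,685 = 552.75, rounded up to 553; 554 present. Satisfied.
Vote: requires two-thirds of those present (554); 2/3 of 554 = 369.33, rounded up to 370, so 370 needed; 369 in favor. Not satisfied.

Invalid — vote requirement not satisfied.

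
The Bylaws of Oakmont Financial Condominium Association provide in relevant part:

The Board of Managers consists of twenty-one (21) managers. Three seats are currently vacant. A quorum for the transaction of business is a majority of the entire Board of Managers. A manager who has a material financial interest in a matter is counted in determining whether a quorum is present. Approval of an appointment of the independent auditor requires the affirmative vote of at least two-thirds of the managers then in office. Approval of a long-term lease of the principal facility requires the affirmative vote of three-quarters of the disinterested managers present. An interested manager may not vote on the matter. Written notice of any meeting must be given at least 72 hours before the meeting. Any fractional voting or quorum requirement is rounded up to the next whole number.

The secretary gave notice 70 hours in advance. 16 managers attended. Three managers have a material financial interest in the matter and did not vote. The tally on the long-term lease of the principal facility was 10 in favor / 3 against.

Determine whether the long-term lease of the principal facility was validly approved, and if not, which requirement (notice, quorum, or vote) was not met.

Notice: 70 hours given; 72 required (70 < 72). Not satisfied.
Quorum: 16 present (interested managers count toward quorum); quorum is 11. Satisfied.
Vote: the long-term lease of the principal facility requires three-fourths of the disinterested managers present (16 − 3 = 13). 3/4 of 13 = 9.75, rounded up to 10, so 10 affirmative votes are needed; 10 voted in favor. Satisfied.

Invalid — notice requirement not satisfied.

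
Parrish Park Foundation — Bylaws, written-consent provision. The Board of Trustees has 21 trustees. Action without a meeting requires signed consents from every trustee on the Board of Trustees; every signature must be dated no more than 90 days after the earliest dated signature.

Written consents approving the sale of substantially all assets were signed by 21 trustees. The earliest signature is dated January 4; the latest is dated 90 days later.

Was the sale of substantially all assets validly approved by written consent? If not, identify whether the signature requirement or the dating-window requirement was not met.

Effective — both the signature and dating-window requirements are satisfied.

Signatures required: the unanimous vote of 21 — unanimous means all 21, so 21 needed; 21 signed. Sufficient.
Dating window: the latest signature is 90 days after the earliest; the limit is 90 days. Within the window.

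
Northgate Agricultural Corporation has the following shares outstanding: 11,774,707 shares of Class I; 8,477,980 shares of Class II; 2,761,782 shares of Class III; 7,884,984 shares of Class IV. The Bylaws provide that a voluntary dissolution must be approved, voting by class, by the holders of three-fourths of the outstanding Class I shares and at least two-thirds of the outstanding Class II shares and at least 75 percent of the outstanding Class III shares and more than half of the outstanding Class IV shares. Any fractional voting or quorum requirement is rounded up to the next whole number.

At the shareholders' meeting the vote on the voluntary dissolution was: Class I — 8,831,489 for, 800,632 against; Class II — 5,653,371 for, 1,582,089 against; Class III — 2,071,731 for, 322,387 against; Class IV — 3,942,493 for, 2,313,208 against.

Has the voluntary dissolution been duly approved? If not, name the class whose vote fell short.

Class I: 3/4 of 11774707 = 8831030.25, rounded up to 8831031; 8,831,031 required, 8,831,489 in favor — approved.
Class II: 2/3 of 8477980 = 5651986.67, rounded up to 5651987; 5,651,987 required, 5,653,371 in favor — approved.
Class III: 3/4 of 2761782 = 2071336.50, rounded up to 2071337; 2,071,337 required, 2,071,731 in favor — approved.
Class IV: a majority of 7884984 is 3942493; 3,942,493 required, 3,942,493 in favor — approved.

Approved — every class gave the required vote.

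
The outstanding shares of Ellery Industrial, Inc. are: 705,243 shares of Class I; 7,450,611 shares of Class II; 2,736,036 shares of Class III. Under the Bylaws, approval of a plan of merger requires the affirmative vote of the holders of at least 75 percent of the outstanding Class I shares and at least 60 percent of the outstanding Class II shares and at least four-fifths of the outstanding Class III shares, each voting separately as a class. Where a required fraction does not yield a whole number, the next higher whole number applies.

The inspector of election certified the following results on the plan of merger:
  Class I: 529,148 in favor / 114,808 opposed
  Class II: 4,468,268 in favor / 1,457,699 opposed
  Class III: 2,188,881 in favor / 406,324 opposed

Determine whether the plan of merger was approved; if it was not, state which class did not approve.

Not approved — the Class II shares did not give the required vote.

Class I: 3/4 of 705243 = 528932.25, rounded up to 528933; 528,933 required, 529,148 in favor — approved.
Class II: 3/5 of 7450611 = 4470366.60, rounded up to 4470367; 4,470,367 required, 4,468,268 in favor — not approved.
Class III: 4/5 of 2736036 = 2188828.80, rounded up to 2188829; 2,188,829 required, 2,188,881 in favor — approved.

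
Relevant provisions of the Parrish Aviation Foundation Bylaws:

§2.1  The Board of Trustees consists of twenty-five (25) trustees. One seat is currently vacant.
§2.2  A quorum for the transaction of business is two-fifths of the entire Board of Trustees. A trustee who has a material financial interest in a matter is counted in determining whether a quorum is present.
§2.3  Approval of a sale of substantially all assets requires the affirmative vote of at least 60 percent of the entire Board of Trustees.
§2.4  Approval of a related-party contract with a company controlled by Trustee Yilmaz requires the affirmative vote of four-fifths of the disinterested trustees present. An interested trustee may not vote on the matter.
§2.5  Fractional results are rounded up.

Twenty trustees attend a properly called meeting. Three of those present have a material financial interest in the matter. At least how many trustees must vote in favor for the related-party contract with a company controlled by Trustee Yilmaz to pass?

The related-party contract with a company controlled by Trustee Yilmaz requires four-fifths of the disinterested trustees present (20 − 3 = 17).
4/5 of 17 = 13.60, rounded up to 14.

14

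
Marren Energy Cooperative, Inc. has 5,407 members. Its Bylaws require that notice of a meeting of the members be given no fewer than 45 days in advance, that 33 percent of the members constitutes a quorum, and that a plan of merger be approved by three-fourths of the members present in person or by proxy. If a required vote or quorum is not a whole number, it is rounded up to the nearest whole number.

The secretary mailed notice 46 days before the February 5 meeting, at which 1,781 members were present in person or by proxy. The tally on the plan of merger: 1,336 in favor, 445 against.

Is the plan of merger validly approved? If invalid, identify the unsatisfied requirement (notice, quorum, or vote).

Notice: 46 days given; 45 required. Satisfied.
Quorum: 33% of 5,407 = 1,784.31, rounded up to 1,785; 1,781 present. Not satisfied.
Vote: requires three-fourths of those present (1,781); 3/4 of 1781 = 1335.75, rounded up to 1336, so 1,336 needed; 1,336 in favor. Satisfied.

Invalid — quorum requirement not satisfied.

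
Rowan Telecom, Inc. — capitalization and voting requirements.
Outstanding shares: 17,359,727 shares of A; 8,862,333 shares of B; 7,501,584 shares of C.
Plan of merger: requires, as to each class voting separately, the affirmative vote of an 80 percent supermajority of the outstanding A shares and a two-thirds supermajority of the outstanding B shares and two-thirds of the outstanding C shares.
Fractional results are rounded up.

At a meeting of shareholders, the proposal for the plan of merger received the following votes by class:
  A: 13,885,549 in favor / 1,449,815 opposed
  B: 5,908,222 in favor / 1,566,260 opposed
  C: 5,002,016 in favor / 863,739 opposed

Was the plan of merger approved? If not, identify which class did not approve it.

A: 4/5 of 17359727 = 13887781.60, rounded up to 13887782; 13,887,782 required, 13,885,549 in favor — not approved.
B: 2/3 of 8862333 = 5908222; 5,908,222 required, 5,908,222 in favor — approved.
C: 2/3 of 7501584 = 5001056; 5,001,056 required, 5,002,016 in favor — approved.

Not approved — the A shares did not give the required vote.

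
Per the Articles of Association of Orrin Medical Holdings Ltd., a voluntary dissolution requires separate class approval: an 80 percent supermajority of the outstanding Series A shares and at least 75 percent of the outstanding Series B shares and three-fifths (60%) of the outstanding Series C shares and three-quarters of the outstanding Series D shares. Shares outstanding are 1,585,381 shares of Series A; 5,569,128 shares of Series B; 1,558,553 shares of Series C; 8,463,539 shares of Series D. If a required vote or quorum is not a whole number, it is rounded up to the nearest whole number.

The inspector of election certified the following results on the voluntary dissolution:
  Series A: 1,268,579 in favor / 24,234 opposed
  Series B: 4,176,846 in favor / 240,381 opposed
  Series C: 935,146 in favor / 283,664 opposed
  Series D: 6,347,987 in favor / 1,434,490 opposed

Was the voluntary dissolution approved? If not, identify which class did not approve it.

Approved — every class gave the required vote.

Series A: 4/5 of 1585381 = 1268304.80, rounded up to 1268305; 1,268,305 required, 1,268,579 in favor — approved.
Series B: 3/4 of 5569128 = 4176846; 4,176,846 required, 4,176,846 in favor — approved.
Series C: 3/5 of 1558553 = 935131.80, rounded up to 935132; 935,132 required, 935,146 in favor — approved.
Series D: 3/4 of 8463539 = 6347654.25, rounded up to 6347655; 6,347,655 required, 6,347,987 in favor — approved.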